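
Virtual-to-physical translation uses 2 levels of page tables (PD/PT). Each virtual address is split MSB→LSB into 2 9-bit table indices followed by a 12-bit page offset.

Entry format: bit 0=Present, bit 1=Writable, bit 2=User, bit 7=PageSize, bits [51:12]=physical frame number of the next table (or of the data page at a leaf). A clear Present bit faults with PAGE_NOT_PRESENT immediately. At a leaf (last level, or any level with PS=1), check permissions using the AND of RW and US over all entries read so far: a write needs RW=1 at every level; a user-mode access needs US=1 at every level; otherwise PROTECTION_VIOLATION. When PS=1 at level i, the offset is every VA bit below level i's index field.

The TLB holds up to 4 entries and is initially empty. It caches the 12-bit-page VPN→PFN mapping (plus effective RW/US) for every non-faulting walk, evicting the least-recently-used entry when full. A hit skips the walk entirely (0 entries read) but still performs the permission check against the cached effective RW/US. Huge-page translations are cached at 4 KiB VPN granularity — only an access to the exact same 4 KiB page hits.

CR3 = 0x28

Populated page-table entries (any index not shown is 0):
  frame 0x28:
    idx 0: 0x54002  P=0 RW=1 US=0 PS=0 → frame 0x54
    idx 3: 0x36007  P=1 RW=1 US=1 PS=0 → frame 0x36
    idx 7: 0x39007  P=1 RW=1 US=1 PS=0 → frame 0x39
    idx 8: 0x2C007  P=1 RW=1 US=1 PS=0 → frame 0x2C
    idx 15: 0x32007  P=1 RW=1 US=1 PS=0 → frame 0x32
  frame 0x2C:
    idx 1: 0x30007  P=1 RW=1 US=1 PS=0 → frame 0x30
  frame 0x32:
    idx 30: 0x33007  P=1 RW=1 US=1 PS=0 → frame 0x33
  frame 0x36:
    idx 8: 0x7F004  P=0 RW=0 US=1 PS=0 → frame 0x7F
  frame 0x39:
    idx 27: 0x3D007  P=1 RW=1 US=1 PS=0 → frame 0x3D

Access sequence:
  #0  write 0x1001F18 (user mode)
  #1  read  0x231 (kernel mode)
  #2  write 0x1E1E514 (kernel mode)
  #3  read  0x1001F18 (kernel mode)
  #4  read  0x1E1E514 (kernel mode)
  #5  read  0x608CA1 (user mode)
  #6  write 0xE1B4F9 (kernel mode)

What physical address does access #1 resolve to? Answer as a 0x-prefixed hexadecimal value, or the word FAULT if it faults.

Per-access translation:
#0 VA=0x1001F18 (w,user):
  [0] read 0x28 idx=8: raw=0x2C007 flags P=1 W=1 U=1 S=0
  [1] read 0x2C idx=1: raw=0x30007 flags P=1 W=1 U=1 S=0
  → PA=0x30F18  (2 entries read)
#1 VA=0x231 (r,kernel):
  [0] read 0x28 idx=0: raw=0x54002 flags P=0 W=1 U=0 S=0
  ⇒ fault: PAGE_NOT_PRESENT  — 1 lookups
#2 VA=0x1E1E514 (w,kernel):
  [0] read 0x28 idx=15: raw=0x32007 flags P=1 W=1 U=1 S=0
  [1] read 0x32 idx=30: raw=0x33007 flags P=1 W=1 U=1 S=0
  → PA=0x33514  (2 entries read)
#3 VA=0x1001F18 (r,kernel):
  TLB hit vpn=0x1001 → PA=0x30F18
#4 VA=0x1E1E514 (r,kernel):
  TLB hit vpn=0x1E1E → PA=0x33514
#5 VA=0x608CA1 (r,user):
  [0] read 0x28 idx=3: raw=0x36007 flags P=1 W=1 U=1 S=0
  [1] read 0x36 idx=8: raw=0x7F004 flags P=0 W=0 U=1 S=0
  ⇒ fault: PAGE_NOT_PRESENT  — 2 lookups
#6 VA=0xE1B4F9 (w,kernel):
  [0] read 0x28 idx=7: raw=0x39007 flags P=1 W=1 U=1 S=0
  [1] read 0x39 idx=27: raw=0x3D007 flags P=1 W=1 U=1 S=0
  → PA=0x3D4F9  (2 entries read)

Access #1 PA: FAULT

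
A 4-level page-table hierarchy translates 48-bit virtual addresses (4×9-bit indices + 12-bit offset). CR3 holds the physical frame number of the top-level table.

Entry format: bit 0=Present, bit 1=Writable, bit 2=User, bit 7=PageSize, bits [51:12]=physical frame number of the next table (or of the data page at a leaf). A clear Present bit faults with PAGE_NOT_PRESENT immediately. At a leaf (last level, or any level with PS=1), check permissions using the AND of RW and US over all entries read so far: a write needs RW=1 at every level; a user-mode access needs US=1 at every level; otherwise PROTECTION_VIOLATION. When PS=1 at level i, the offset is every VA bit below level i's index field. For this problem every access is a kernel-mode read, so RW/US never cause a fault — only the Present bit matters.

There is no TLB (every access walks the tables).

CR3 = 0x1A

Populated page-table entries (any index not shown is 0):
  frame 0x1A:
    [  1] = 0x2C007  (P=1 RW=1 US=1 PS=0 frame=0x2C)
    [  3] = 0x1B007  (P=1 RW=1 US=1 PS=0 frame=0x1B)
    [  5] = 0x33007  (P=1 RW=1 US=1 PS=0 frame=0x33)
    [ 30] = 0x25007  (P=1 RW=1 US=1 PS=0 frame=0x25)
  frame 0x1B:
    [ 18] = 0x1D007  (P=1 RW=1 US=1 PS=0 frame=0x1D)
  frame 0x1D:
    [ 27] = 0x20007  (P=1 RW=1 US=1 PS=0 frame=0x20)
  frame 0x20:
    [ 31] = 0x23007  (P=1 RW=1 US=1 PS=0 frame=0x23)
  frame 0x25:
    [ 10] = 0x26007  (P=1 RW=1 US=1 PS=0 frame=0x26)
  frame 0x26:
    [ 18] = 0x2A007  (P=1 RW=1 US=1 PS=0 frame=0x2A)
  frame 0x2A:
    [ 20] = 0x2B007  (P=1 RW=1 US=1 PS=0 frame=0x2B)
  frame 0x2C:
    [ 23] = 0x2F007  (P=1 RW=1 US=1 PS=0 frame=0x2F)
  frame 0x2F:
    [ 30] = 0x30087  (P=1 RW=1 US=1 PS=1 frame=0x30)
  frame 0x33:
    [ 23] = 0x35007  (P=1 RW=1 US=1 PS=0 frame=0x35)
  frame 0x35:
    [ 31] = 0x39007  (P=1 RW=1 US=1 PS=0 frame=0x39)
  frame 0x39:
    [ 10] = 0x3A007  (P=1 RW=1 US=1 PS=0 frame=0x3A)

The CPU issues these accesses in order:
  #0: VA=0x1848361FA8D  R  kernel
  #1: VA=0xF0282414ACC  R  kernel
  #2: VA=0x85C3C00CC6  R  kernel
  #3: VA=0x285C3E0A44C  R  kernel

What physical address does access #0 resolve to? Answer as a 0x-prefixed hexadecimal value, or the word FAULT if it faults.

Walk each access:
#0 VA=0x1848361FA8D (r,kernel):
  [0] read 0x1A idx=3: raw=0x1B007 flags P=1 W=1 U=1 S=0
  [1] read 0x1B idx=18: raw=0x1D007 flags P=1 W=1 U=1 S=0
  [2] read 0x1D idx=27: raw=0x20007 flags P=1 W=1 U=1 S=0
  [3] read 0x20 idx=31: raw=0x23007 flags P=1 W=1 U=1 S=0
  → PA=0x23A8D  (4 entries read)
#1 VA=0xF0282414ACC (r,kernel):
  [0] read 0x1A idx=30: raw=0x25007 flags P=1 W=1 U=1 S=0
  [1] read 0x25 idx=10: raw=0x26007 flags P=1 W=1 U=1 S=0
  [2] read 0x26 idx=18: raw=0x2A007 flags P=1 W=1 U=1 S=0
  [3] read 0x2A idx=20: raw=0x2B007 flags P=1 W=1 U=1 S=0
  → PA=0x2BACC  (4 entries read)
#2 VA=0x85C3C00CC6 (r,kernel):
  [0] read 0x1A idx=1: raw=0x2C007 flags P=1 W=1 U=1 S=0
  [1] read 0x2C idx=23: raw=0x2F007 flags P=1 W=1 U=1 S=0
  [2] read 0x2F idx=30: raw=0x30087 flags P=1 W=1 U=1 S=1
  → PA=0x30CC6 (huge @L2)  (3 entries read)
#3 VA=0x285C3E0A44C (r,kernel):
  [0] read 0x1A idx=5: raw=0x33007 flags P=1 W=1 U=1 S=0
  [1] read 0x33 idx=23: raw=0x35007 flags P=1 W=1 U=1 S=0
  [2] read 0x35 idx=31: raw=0x39007 flags P=1 W=1 U=1 S=0
  [3] read 0x39 idx=10: raw=0x3A007 flags P=1 W=1 U=1 S=0
  → PA=0x3A44C  (4 entries read)

Access #0 PA: 0x23A8D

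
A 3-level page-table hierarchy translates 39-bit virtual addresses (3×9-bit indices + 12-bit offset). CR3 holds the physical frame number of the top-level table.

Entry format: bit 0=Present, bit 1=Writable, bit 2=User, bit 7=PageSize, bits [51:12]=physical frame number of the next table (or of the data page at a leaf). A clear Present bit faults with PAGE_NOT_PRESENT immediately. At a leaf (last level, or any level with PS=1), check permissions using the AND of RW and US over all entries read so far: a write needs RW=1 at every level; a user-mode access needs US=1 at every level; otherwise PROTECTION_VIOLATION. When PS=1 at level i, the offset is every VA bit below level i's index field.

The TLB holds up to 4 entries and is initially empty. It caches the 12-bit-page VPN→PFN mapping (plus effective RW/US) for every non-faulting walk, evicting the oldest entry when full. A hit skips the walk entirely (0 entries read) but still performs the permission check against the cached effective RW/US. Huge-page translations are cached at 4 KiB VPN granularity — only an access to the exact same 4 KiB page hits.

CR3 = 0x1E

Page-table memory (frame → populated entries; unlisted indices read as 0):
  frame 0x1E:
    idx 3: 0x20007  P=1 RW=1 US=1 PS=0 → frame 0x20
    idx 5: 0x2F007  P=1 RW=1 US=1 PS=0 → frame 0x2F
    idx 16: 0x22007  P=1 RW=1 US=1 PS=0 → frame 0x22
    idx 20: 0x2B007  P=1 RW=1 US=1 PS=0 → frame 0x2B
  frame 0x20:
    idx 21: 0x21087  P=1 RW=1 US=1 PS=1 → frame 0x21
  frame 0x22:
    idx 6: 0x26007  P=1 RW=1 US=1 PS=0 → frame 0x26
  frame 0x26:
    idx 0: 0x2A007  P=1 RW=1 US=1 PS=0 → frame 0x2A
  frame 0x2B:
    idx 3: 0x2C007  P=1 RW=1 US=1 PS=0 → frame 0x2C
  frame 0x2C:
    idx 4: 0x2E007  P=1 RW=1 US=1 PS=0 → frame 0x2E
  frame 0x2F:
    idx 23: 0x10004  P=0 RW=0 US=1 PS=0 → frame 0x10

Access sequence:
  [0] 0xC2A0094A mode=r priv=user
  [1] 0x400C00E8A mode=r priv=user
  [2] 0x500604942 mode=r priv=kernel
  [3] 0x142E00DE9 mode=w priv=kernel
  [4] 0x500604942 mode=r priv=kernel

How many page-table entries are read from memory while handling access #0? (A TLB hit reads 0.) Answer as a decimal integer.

Walk each access:
#0 VA=0xC2A0094A (r,user):
  L0: frame=0x1E idx=3 entry=0x20007 [P=1 RW=1 US=1 PS=0]
  L1: frame=0x20 idx=21 entry=0x21087 [P=1 RW=1 US=1 PS=1]
  → PA=0x2194A (huge @L1)  (2 entries read)
#1 VA=0x400C00E8A (r,user):
  L0: frame=0x1E idx=16 entry=0x22007 [P=1 RW=1 US=1 PS=0]
  L1: frame=0x22 idx=6 entry=0x26007 [P=1 RW=1 US=1 PS=0]
  L2: frame=0x26 idx=0 entry=0x2A007 [P=1 RW=1 US=1 PS=0]
  → PA=0x2AE8A  (3 entries read)
#2 VA=0x500604942 (r,kernel):
  L0: frame=0x1E idx=20 entry=0x2B007 [P=1 RW=1 US=1 PS=0]
  L1: frame=0x2B idx=3 entry=0x2C007 [P=1 RW=1 US=1 PS=0]
  L2: frame=0x2C idx=4 entry=0x2E007 [P=1 RW=1 US=1 PS=0]
  → PA=0x2E942  (3 entries read)
#3 VA=0x142E00DE9 (w,kernel):
  L0: frame=0x1E idx=5 entry=0x2F007 [P=1 RW=1 US=1 PS=0]
  L1: frame=0x2F idx=23 entry=0x10004 [P=0 RW=0 US=1 PS=0]
  → PAGE_NOT_PRESENT  (2 entries read)
#4 VA=0x500604942 (r,kernel):
  TLB hit vpn=0x500604 → PA=0x2E942

Entries read for #0: 2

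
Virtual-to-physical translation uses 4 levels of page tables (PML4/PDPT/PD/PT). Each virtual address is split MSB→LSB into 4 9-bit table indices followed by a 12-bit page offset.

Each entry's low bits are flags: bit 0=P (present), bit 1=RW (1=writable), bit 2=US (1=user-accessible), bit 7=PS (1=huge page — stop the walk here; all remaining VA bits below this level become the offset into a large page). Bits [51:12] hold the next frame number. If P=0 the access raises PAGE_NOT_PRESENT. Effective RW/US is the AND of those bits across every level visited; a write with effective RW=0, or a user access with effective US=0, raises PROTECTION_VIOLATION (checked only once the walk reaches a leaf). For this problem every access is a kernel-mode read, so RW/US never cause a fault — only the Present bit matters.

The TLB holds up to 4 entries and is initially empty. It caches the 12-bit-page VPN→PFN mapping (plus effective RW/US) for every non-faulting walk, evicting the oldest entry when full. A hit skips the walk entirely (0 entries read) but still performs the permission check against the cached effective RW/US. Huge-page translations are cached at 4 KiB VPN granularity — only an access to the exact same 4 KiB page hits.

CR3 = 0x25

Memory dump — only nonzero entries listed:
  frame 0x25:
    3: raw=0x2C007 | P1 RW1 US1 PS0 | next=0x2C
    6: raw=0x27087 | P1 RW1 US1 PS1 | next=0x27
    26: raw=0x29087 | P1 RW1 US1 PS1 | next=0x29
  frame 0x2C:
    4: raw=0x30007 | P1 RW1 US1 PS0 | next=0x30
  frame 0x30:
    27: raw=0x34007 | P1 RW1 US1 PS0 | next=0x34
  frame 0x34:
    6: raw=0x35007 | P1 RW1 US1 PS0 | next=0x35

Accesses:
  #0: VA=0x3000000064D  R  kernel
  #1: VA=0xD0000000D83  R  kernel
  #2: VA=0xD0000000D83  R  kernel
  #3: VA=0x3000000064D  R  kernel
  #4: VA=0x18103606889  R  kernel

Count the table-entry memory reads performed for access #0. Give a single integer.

Per-access translation:
#0 VA=0x3000000064D (r,kernel):
  L0 @0x25[6] → 0x27087  P=1,RW=1,US=1,PS=1
  → PA=0x2764D (huge @L0)  (1 entries read)
#1 VA=0xD0000000D83 (r,kernel):
  L0 @0x25[26] → 0x29087  P=1,RW=1,US=1,PS=1
  → PA=0x29D83 (huge @L0)  (1 entries read)
#2 VA=0xD0000000D83 (r,kernel):
  TLB hit vpn=0xD0000000 → PA=0x29D83
#3 VA=0x3000000064D (r,kernel):
  TLB hit vpn=0x30000000 → PA=0x2764D
#4 VA=0x18103606889 (r,kernel):
  L0 @0x25[3] → 0x2C007  P=1,RW=1,US=1,PS=0
  L1 @0x2C[4] → 0x30007  P=1,RW=1,US=1,PS=0
  L2 @0x30[27] → 0x34007  P=1,RW=1,US=1,PS=0
  L3 @0x34[6] → 0x35007  P=1,RW=1,US=1,PS=0
  → PA=0x35889  (4 entries read)

Entries read for #0: 1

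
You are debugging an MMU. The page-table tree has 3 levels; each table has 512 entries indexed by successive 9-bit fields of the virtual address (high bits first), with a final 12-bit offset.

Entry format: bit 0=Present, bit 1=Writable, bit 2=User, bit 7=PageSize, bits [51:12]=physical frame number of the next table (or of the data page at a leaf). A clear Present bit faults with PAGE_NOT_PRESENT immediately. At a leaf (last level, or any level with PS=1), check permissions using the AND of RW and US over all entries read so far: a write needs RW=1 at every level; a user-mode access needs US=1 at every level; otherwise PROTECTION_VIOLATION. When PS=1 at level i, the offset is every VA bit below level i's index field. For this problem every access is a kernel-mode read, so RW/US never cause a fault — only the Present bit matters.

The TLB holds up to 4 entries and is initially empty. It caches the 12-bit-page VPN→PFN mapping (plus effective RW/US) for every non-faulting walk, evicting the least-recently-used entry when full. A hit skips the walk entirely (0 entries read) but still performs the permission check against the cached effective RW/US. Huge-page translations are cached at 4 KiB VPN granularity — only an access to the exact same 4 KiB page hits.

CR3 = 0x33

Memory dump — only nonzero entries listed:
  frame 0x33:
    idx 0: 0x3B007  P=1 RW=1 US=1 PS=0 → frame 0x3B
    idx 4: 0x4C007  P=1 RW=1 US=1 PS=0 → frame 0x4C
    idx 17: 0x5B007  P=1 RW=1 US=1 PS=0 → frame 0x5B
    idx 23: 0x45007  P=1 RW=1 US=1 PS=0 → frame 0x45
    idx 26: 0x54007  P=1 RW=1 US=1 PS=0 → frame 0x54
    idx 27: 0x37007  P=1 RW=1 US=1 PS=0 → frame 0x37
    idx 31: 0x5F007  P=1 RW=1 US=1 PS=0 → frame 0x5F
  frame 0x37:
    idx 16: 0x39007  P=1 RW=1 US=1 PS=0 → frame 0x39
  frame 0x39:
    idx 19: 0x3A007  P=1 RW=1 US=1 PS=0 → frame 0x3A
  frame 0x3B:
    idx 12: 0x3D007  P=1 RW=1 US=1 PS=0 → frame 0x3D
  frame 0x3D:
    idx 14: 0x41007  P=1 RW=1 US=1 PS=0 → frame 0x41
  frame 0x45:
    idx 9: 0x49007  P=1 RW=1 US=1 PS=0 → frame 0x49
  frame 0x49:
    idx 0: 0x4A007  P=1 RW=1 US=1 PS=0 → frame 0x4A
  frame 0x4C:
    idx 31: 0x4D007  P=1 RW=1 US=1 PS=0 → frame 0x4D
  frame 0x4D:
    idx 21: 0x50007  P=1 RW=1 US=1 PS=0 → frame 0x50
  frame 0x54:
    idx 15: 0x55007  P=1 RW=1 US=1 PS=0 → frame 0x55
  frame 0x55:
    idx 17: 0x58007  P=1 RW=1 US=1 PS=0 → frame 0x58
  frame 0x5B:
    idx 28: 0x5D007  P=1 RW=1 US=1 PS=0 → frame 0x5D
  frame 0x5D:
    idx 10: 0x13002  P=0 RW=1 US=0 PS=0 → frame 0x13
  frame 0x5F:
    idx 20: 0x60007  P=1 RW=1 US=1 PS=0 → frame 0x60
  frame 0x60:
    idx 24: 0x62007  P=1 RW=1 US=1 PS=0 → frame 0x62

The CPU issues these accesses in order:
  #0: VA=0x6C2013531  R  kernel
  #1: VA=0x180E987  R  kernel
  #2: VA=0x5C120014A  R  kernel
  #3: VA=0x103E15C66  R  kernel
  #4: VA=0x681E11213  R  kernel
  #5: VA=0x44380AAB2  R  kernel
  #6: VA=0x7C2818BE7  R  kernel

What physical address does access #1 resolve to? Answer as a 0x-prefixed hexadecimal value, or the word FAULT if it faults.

Trace:
#0 VA=0x6C2013531 (r,kernel):
  [0] read 0x33 idx=27: raw=0x37007 flags P=1 W=1 U=1 S=0
  [1] read 0x37 idx=16: raw=0x39007 flags P=1 W=1 U=1 S=0
  [2] read 0x39 idx=19: raw=0x3A007 flags P=1 W=1 U=1 S=0
  ✓ 0x3A531  — 3 lookups
#1 VA=0x180E987 (r,kernel):
  [0] read 0x33 idx=0: raw=0x3B007 flags P=1 W=1 U=1 S=0
  [1] read 0x3B idx=12: raw=0x3D007 flags P=1 W=1 U=1 S=0
  [2] read 0x3D idx=14: raw=0x41007 flags P=1 W=1 U=1 S=0
  ✓ 0x41987  — 3 lookups
#2 VA=0x5C120014A (r,kernel):
  [0] read 0x33 idx=23: raw=0x45007 flags P=1 W=1 U=1 S=0
  [1] read 0x45 idx=9: raw=0x49007 flags P=1 W=1 U=1 S=0
  [2] read 0x49 idx=0: raw=0x4A007 flags P=1 W=1 U=1 S=0
  ✓ 0x4A14A  — 3 lookups
#3 VA=0x103E15C66 (r,kernel):
  [0] read 0x33 idx=4: raw=0x4C007 flags P=1 W=1 U=1 S=0
  [1] read 0x4C idx=31: raw=0x4D007 flags P=1 W=1 U=1 S=0
  [2] read 0x4D idx=21: raw=0x50007 flags P=1 W=1 U=1 S=0
  ✓ 0x50C66  — 3 lookups
#4 VA=0x681E11213 (r,kernel):
  [0] read 0x33 idx=26: raw=0x54007 flags P=1 W=1 U=1 S=0
  [1] read 0x54 idx=15: raw=0x55007 flags P=1 W=1 U=1 S=0
  [2] read 0x55 idx=17: raw=0x58007 flags P=1 W=1 U=1 S=0
  ✓ 0x58213  — 3 lookups
#5 VA=0x44380AAB2 (r,kernel):
  [0] read 0x33 idx=17: raw=0x5B007 flags P=1 W=1 U=1 S=0
  [1] read 0x5B idx=28: raw=0x5D007 flags P=1 W=1 U=1 S=0
  [2] read 0x5D idx=10: raw=0x13002 flags P=0 W=1 U=0 S=0
  ⇒ fault: PAGE_NOT_PRESENT  — 3 lookups
#6 VA=0x7C2818BE7 (r,kernel):
  [0] read 0x33 idx=31: raw=0x5F007 flags P=1 W=1 U=1 S=0
  [1] read 0x5F idx=20: raw=0x60007 flags P=1 W=1 U=1 S=0
  [2] read 0x60 idx=24: raw=0x62007 flags P=1 W=1 U=1 S=0
  ✓ 0x62BE7  — 3 lookups

Access #1 PA: 0x41987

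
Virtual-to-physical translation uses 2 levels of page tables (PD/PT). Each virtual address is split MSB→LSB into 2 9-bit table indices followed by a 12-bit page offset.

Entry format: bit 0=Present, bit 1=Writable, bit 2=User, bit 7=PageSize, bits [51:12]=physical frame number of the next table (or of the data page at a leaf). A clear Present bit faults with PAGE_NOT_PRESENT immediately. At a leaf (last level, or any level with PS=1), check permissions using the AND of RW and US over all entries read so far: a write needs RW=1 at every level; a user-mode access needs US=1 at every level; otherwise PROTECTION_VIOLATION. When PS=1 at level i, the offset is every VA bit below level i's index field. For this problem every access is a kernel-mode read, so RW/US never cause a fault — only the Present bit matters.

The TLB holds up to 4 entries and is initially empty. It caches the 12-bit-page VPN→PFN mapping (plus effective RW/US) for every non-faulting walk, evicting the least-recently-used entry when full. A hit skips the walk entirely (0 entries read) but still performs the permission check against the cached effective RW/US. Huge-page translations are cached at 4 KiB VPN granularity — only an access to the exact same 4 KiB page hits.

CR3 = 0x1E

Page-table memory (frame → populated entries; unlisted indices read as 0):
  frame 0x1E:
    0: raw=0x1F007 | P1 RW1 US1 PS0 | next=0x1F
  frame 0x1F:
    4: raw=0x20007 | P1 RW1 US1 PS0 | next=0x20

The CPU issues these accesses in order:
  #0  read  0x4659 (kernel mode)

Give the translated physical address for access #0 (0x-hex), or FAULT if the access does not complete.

Per-access translation:
#0 VA=0x4659 (r,kernel):
  [0] read 0x1E idx=0: raw=0x1F007 flags P=1 W=1 U=1 S=0
  [1] read 0x1F idx=4: raw=0x20007 flags P=1 W=1 U=1 S=0
  ✓ 0x20659  — 2 lookups

Access #0 PA: 0x20659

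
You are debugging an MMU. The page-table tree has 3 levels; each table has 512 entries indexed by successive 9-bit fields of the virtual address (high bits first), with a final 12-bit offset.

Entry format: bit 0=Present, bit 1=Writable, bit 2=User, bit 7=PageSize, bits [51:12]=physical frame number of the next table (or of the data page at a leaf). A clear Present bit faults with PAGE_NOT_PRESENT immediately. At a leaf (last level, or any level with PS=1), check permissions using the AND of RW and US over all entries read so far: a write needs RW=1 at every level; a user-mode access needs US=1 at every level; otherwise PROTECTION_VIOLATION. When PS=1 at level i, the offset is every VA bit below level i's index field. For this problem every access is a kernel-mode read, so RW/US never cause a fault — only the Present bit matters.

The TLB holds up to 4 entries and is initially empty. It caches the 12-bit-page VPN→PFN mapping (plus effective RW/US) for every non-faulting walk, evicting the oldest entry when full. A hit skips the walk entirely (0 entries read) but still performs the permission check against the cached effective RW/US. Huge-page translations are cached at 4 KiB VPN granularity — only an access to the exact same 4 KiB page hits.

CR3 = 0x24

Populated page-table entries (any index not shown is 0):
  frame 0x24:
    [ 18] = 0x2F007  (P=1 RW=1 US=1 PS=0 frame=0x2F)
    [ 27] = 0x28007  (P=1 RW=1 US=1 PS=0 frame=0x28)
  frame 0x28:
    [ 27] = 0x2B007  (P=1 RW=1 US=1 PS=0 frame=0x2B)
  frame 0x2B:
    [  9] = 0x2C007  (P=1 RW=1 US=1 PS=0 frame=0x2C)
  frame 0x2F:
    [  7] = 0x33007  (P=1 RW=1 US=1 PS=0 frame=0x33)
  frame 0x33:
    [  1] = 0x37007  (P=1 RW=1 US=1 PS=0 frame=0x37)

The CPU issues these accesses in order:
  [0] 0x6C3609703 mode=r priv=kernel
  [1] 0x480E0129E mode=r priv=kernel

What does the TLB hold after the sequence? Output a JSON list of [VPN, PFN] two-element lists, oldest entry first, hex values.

Per-access translation:
#0 VA=0x6C3609703 (r,kernel):
  [0] read 0x24 idx=27: raw=0x28007 flags P=1 W=1 U=1 S=0
  [1] read 0x28 idx=27: raw=0x2B007 flags P=1 W=1 U=1 S=0
  [2] read 0x2B idx=9: raw=0x2C007 flags P=1 W=1 U=1 S=0
  ✓ 0x2C703  — 3 lookups
#1 VA=0x480E0129E (r,kernel):
  [0] read 0x24 idx=18: raw=0x2F007 flags P=1 W=1 U=1 S=0
  [1] read 0x2F idx=7: raw=0x33007 flags P=1 W=1 U=1 S=0
  [2] read 0x33 idx=1: raw=0x37007 flags P=1 W=1 U=1 S=0
  ✓ 0x3729E  — 3 lookups

TLB: [["0x6C3609", "0x2C"], ["0x480E01", "0x37"]]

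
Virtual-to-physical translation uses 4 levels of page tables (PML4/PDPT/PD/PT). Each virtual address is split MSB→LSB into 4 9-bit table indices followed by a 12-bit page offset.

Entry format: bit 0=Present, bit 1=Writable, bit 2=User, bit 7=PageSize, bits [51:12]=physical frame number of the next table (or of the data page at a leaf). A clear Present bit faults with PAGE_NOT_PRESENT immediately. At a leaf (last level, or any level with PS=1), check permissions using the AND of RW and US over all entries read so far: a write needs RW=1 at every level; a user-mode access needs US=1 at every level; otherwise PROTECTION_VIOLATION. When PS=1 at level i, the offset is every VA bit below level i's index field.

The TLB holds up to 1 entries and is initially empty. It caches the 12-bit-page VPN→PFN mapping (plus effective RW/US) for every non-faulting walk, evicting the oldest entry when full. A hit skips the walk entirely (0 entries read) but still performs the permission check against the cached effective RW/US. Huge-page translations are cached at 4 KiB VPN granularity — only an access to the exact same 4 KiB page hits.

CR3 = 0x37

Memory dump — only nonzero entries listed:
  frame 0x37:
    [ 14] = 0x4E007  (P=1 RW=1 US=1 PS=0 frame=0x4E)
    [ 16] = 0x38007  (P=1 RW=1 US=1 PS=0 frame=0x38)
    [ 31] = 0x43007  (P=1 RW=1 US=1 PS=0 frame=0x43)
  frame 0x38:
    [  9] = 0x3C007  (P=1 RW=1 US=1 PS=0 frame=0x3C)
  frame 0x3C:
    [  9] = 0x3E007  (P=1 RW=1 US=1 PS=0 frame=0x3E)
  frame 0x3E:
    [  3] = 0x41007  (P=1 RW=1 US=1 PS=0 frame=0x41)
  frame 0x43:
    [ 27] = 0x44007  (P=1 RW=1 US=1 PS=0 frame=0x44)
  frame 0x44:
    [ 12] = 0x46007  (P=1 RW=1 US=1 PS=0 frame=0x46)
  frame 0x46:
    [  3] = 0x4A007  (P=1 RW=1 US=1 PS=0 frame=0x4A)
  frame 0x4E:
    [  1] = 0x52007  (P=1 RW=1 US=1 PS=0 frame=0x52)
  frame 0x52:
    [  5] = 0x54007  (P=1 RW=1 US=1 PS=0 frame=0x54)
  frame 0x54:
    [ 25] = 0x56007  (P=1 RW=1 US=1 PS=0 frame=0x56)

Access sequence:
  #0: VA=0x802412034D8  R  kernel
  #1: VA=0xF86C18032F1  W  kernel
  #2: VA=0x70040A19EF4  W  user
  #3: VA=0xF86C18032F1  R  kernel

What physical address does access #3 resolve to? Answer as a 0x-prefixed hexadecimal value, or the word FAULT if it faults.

Per-access translation:
#0 VA=0x802412034D8 (r,kernel):
  lvl0: tbl 0x37, slot 16 ⇒ 0x38007 (P1/RW1/US1/PS0)
  lvl1: tbl 0x38, slot 9 ⇒ 0x3C007 (P1/RW1/US1/PS0)
  lvl2: tbl 0x3C, slot 9 ⇒ 0x3E007 (P1/RW1/US1/PS0)
  lvl3: tbl 0x3E, slot 3 ⇒ 0x41007 (P1/RW1/US1/PS0)
  ✓ 0x414D8  — 4 lookups
#1 VA=0xF86C18032F1 (w,kernel):
  lvl0: tbl 0x37, slot 31 ⇒ 0x43007 (P1/RW1/US1/PS0)
  lvl1: tbl 0x43, slot 27 ⇒ 0x44007 (P1/RW1/US1/PS0)
  lvl2: tbl 0x44, slot 12 ⇒ 0x46007 (P1/RW1/US1/PS0)
  lvl3: tbl 0x46, slot 3 ⇒ 0x4A007 (P1/RW1/US1/PS0)
  ✓ 0x4A2F1  — 4 lookups
#2 VA=0x70040A19EF4 (w,user):
  lvl0: tbl 0x37, slot 14 ⇒ 0x4E007 (P1/RW1/US1/PS0)
  lvl1: tbl 0x4E, slot 1 ⇒ 0x52007 (P1/RW1/US1/PS0)
  lvl2: tbl 0x52, slot 5 ⇒ 0x54007 (P1/RW1/US1/PS0)
  lvl3: tbl 0x54, slot 25 ⇒ 0x56007 (P1/RW1/US1/PS0)
  ✓ 0x56EF4  — 4 lookups
#3 VA=0xF86C18032F1 (r,kernel):
  lvl0: tbl 0x37, slot 31 ⇒ 0x43007 (P1/RW1/US1/PS0)
  lvl1: tbl 0x43, slot 27 ⇒ 0x44007 (P1/RW1/US1/PS0)
  lvl2: tbl 0x44, slot 12 ⇒ 0x46007 (P1/RW1/US1/PS0)
  lvl3: tbl 0x46, slot 3 ⇒ 0x4A007 (P1/RW1/US1/PS0)
  ✓ 0x4A2F1  — 4 lookups

Access #3 PA: 0x4A2F1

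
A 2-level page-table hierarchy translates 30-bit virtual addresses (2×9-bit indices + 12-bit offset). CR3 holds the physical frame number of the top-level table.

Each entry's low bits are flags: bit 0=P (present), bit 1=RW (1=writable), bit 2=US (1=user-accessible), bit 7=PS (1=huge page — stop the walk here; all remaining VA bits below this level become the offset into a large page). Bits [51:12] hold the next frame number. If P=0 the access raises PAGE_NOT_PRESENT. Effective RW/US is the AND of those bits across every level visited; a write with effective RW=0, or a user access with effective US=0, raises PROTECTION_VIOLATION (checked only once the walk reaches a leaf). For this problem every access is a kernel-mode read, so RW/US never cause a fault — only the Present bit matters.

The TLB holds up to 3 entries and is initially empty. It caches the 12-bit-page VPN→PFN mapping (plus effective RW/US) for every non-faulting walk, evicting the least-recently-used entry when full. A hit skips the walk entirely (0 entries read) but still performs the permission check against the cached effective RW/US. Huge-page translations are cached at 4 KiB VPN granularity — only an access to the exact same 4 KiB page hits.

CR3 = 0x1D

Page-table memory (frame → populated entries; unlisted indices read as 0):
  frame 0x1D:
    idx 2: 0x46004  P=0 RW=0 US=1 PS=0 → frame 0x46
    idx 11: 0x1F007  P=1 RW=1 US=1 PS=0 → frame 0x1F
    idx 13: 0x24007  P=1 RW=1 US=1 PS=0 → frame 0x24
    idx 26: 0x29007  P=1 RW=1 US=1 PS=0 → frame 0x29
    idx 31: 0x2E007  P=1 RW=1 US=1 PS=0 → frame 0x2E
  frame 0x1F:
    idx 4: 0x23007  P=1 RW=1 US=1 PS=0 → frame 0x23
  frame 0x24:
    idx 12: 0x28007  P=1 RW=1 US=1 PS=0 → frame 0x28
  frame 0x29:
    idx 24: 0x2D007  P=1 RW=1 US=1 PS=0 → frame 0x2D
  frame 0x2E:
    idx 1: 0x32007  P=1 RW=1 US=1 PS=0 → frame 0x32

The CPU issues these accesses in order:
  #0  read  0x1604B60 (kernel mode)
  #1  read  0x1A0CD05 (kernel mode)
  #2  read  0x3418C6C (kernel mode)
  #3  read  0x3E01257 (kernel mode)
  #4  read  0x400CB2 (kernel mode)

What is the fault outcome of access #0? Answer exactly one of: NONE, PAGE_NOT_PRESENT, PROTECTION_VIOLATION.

Per-access translation:
#0 VA=0x1604B60 (r,kernel):
  [0] read 0x1D idx=11: raw=0x1F007 flags P=1 W=1 U=1 S=0
  [1] read 0x1F idx=4: raw=0x23007 flags P=1 W=1 U=1 S=0
  → PA=0x23B60  (2 entries read)
#1 VA=0x1A0CD05 (r,kernel):
  [0] read 0x1D idx=13: raw=0x24007 flags P=1 W=1 U=1 S=0
  [1] read 0x24 idx=12: raw=0x28007 flags P=1 W=1 U=1 S=0
  → PA=0x28D05  (2 entries read)
#2 VA=0x3418C6C (r,kernel):
  [0] read 0x1D idx=26: raw=0x29007 flags P=1 W=1 U=1 S=0
  [1] read 0x29 idx=24: raw=0x2D007 flags P=1 W=1 U=1 S=0
  → PA=0x2DC6C  (2 entries read)
#3 VA=0x3E01257 (r,kernel):
  [0] read 0x1D idx=31: raw=0x2E007 flags P=1 W=1 U=1 S=0
  [1] read 0x2E idx=1: raw=0x32007 flags P=1 W=1 U=1 S=0
  → PA=0x32257  (2 entries read)
#4 VA=0x400CB2 (r,kernel):
  [0] read 0x1D idx=2: raw=0x46004 flags P=0 W=0 U=1 S=0
  ✗ PAGE_NOT_PRESENT  [1 reads]

Access #0 fault: NONE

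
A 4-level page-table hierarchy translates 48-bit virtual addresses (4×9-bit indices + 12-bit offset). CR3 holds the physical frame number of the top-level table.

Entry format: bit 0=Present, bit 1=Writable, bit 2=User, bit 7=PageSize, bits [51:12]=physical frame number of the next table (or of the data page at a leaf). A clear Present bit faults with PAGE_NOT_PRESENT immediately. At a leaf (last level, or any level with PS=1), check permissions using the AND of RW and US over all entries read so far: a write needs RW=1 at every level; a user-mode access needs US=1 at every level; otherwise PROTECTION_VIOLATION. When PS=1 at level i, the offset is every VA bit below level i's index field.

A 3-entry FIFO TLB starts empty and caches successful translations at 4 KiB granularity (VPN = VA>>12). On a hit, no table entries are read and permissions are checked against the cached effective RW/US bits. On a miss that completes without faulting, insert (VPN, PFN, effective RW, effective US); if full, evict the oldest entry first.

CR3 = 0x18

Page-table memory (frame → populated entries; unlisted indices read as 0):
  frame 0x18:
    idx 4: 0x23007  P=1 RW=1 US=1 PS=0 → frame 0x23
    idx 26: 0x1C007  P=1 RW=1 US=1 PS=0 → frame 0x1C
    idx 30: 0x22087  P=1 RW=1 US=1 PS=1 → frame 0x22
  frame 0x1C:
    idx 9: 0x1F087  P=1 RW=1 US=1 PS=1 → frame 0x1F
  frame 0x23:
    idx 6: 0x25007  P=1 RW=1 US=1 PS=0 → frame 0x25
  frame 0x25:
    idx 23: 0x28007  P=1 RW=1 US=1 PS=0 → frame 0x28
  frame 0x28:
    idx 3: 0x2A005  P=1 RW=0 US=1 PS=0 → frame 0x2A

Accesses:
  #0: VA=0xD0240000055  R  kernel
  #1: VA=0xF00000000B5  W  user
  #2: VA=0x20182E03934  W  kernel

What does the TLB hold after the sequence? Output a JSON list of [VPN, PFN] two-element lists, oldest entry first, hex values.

Walk each access:
#0 VA=0xD0240000055 (r,kernel):
  L0 @0x18[26] → 0x1C007  P=1,RW=1,US=1,PS=0
  L1 @0x1C[9] → 0x1F087  P=1,RW=1,US=1,PS=1
  ⇒ phys 0x1F055 (huge @L1)  [2 reads]
#1 VA=0xF00000000B5 (w,user):
  L0 @0x18[30] → 0x22087  P=1,RW=1,US=1,PS=1
  ⇒ phys 0x220B5 (huge @L0)  [1 reads]
#2 VA=0x20182E03934 (w,kernel):
  L0 @0x18[4] → 0x23007  P=1,RW=1,US=1,PS=0
  L1 @0x23[6] → 0x25007  P=1,RW=1,US=1,PS=0
  L2 @0x25[23] → 0x28007  P=1,RW=1,US=1,PS=0
  L3 @0x28[3] → 0x2A005  P=1,RW=0,US=1,PS=0
  ⇒ fault: PROTECTION_VIOLATION  — 4 lookups

TLB: [["0xD0240000", "0x1F"], ["0xF0000000", "0x22"]]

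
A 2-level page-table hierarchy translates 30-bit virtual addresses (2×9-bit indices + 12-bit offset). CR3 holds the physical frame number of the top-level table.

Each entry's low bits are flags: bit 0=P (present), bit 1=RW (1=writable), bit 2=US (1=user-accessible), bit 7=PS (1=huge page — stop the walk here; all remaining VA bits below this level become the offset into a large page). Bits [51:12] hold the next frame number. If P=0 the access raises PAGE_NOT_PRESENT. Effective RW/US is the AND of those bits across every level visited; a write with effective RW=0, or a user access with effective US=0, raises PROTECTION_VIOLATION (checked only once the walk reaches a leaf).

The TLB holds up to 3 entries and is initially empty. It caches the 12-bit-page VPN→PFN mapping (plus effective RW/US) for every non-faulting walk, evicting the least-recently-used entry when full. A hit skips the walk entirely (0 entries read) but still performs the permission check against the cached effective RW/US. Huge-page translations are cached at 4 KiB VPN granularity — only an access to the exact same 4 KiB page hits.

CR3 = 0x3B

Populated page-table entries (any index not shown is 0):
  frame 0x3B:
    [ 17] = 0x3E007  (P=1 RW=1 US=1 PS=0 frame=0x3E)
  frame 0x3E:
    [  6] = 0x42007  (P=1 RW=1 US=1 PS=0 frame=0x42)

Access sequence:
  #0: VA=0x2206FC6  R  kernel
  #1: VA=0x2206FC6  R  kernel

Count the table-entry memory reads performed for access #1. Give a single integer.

Per-access translation:
#0 VA=0x2206FC6 (r,kernel):
  L0: frame=0x3B idx=17 entry=0x3E007 [P=1 RW=1 US=1 PS=0]
  L1: frame=0x3E idx=6 entry=0x42007 [P=1 RW=1 US=1 PS=0]
  ⇒ phys 0x42FC6  [2 reads]
#1 VA=0x2206FC6 (r,kernel):
  TLB hit vpn=0x2206 → PA=0x42FC6

Entries read for #1: 0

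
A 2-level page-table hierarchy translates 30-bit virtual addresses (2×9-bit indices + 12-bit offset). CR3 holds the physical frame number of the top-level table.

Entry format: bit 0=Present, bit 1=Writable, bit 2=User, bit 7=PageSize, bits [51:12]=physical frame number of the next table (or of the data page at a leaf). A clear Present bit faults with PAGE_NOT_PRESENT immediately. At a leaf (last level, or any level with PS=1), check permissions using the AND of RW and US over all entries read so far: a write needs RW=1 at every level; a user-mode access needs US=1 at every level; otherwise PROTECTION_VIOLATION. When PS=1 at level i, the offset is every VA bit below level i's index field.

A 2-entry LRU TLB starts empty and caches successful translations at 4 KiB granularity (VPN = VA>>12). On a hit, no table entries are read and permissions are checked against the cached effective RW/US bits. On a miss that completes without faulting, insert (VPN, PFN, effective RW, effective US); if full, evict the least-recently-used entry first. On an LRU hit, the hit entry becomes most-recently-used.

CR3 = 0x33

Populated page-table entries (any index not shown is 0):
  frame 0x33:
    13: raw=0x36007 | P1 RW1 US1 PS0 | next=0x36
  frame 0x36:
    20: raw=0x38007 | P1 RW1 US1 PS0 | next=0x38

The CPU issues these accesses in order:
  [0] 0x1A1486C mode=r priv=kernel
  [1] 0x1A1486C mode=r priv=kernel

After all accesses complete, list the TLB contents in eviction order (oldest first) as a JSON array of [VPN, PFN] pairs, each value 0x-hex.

Trace:
#0 VA=0x1A1486C (r,kernel):
  [0] read 0x33 idx=13: raw=0x36007 flags P=1 W=1 U=1 S=0
  [1] read 0x36 idx=20: raw=0x38007 flags P=1 W=1 U=1 S=0
  ⇒ phys 0x3886C  [2 reads]
#1 VA=0x1A1486C (r,kernel):
  TLB hit vpn=0x1A14 → PA=0x3886C

TLB: [["0x1A14", "0x38"]]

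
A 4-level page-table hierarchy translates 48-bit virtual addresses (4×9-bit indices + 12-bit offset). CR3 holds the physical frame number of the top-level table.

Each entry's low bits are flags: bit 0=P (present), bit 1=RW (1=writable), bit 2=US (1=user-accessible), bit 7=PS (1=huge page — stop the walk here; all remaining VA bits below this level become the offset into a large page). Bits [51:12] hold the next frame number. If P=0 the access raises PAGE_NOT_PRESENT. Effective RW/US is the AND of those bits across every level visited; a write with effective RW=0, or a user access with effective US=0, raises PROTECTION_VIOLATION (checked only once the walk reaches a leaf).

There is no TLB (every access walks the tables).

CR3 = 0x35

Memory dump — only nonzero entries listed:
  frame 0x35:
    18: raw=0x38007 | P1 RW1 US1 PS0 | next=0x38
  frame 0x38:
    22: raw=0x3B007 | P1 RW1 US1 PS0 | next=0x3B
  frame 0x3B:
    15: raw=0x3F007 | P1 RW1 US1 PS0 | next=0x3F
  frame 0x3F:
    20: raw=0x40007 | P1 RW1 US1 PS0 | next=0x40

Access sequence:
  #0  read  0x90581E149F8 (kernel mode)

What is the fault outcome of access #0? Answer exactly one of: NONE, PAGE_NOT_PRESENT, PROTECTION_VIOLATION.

Per-access translation:
#0 VA=0x90581E149F8 (r,kernel):
  L0 @0x35[18] → 0x38007  P=1,RW=1,US=1,PS=0
  L1 @0x38[22] → 0x3B007  P=1,RW=1,US=1,PS=0
  L2 @0x3B[15] → 0x3F007  P=1,RW=1,US=1,PS=0
  L3 @0x3F[20] → 0x40007  P=1,RW=1,US=1,PS=0
  ⇒ phys 0x409F8  [4 reads]

Access #0 fault: NONE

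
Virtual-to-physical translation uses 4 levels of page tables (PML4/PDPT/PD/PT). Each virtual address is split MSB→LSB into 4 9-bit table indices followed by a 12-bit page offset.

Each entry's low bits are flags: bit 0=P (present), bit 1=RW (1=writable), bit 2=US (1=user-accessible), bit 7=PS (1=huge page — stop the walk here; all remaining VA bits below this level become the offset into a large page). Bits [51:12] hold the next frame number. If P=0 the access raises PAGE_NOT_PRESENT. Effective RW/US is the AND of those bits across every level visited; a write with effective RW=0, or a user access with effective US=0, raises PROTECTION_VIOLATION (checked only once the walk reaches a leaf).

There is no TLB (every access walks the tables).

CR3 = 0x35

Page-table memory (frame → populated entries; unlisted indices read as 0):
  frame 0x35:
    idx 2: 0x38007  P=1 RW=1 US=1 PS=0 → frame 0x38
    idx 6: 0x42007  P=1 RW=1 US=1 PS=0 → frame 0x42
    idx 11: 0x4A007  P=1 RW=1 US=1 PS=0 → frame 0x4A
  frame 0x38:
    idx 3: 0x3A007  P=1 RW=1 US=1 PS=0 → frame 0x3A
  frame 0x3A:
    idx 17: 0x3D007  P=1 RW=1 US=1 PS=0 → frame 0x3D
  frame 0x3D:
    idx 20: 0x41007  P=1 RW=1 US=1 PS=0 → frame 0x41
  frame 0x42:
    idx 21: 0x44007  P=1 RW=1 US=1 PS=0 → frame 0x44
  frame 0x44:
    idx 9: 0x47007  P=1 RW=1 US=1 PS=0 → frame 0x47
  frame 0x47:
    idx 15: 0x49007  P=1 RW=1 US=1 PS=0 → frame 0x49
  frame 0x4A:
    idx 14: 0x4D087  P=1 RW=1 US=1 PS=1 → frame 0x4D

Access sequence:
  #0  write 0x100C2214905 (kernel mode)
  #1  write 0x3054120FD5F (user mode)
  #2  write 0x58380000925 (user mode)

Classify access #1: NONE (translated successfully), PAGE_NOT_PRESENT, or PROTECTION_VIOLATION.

Per-access translation:
#0 VA=0x100C2214905 (w,kernel):
  [0] read 0x35 idx=2: raw=0x38007 flags P=1 W=1 U=1 S=0
  [1] read 0x38 idx=3: raw=0x3A007 flags P=1 W=1 U=1 S=0
  [2] read 0x3A idx=17: raw=0x3D007 flags P=1 W=1 U=1 S=0
  [3] read 0x3D idx=20: raw=0x41007 flags P=1 W=1 U=1 S=0
  ⇒ phys 0x41905  [4 reads]
#1 VA=0x3054120FD5F (w,user):
  [0] read 0x35 idx=6: raw=0x42007 flags P=1 W=1 U=1 S=0
  [1] read 0x42 idx=21: raw=0x44007 flags P=1 W=1 U=1 S=0
  [2] read 0x44 idx=9: raw=0x47007 flags P=1 W=1 U=1 S=0
  [3] read 0x47 idx=15: raw=0x49007 flags P=1 W=1 U=1 S=0
  ⇒ phys 0x49D5F  [4 reads]
#2 VA=0x58380000925 (w,user):
  [0] read 0x35 idx=11: raw=0x4A007 flags P=1 W=1 U=1 S=0
  [1] read 0x4A idx=14: raw=0x4D087 flags P=1 W=1 U=1 S=1
  ⇒ phys 0x4D925 (huge @L1)  [2 reads]

Access #1 fault: NONE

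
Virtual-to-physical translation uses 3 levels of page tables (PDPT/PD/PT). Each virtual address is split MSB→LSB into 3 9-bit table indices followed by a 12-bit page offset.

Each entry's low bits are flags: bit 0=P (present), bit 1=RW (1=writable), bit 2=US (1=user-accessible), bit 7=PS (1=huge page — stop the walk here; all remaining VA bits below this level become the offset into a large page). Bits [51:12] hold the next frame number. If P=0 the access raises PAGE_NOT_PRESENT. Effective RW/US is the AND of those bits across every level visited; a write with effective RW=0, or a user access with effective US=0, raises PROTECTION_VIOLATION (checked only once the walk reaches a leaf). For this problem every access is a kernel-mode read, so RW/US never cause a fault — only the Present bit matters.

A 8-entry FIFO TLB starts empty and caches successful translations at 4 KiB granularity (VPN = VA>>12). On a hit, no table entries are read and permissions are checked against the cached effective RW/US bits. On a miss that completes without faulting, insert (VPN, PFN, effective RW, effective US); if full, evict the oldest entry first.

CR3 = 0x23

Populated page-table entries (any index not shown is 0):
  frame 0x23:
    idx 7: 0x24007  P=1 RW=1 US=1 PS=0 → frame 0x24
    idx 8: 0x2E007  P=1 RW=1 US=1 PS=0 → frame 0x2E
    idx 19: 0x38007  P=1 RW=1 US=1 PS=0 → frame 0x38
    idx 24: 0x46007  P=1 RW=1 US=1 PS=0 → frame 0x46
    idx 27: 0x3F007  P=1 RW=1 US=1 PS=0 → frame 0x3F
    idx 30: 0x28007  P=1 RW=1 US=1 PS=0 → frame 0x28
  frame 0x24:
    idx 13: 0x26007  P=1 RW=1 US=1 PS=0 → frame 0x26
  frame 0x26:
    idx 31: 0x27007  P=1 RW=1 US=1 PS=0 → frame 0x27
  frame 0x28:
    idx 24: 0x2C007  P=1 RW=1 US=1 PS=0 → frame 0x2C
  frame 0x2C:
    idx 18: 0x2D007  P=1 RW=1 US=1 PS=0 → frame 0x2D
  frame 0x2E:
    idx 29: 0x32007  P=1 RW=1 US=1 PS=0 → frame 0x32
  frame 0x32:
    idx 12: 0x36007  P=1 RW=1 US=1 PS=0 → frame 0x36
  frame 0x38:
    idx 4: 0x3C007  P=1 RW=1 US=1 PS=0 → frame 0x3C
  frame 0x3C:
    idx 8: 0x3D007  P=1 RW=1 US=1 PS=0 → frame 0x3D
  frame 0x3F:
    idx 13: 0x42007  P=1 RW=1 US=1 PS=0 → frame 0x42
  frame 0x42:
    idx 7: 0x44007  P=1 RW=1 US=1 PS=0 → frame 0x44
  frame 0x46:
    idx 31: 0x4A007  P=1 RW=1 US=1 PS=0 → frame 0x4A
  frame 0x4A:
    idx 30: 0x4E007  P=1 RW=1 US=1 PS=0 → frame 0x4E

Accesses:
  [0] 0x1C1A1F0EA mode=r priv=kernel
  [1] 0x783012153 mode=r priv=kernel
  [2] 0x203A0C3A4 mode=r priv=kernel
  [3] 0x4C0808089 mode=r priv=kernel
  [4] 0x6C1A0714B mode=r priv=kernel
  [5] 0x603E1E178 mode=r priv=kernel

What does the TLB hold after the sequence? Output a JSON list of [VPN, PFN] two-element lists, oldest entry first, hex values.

Walk each access:
#0 VA=0x1C1A1F0EA (r,kernel):
  lvl0: tbl 0x23, slot 7 ⇒ 0x24007 (P1/RW1/US1/PS0)
  lvl1: tbl 0x24, slot 13 ⇒ 0x26007 (P1/RW1/US1/PS0)
  lvl2: tbl 0x26, slot 31 ⇒ 0x27007 (P1/RW1/US1/PS0)
  ⇒ phys 0x270EA  [3 reads]
#1 VA=0x783012153 (r,kernel):
  lvl0: tbl 0x23, slot 30 ⇒ 0x28007 (P1/RW1/US1/PS0)
  lvl1: tbl 0x28, slot 24 ⇒ 0x2C007 (P1/RW1/US1/PS0)
  lvl2: tbl 0x2C, slot 18 ⇒ 0x2D007 (P1/RW1/US1/PS0)
  ⇒ phys 0x2D153  [3 reads]
#2 VA=0x203A0C3A4 (r,kernel):
  lvl0: tbl 0x23, slot 8 ⇒ 0x2E007 (P1/RW1/US1/PS0)
  lvl1: tbl 0x2E, slot 29 ⇒ 0x32007 (P1/RW1/US1/PS0)
  lvl2: tbl 0x32, slot 12 ⇒ 0x36007 (P1/RW1/US1/PS0)
  ⇒ phys 0x363A4  [3 reads]
#3 VA=0x4C0808089 (r,kernel):
  lvl0: tbl 0x23, slot 19 ⇒ 0x38007 (P1/RW1/US1/PS0)
  lvl1: tbl 0x38, slot 4 ⇒ 0x3C007 (P1/RW1/US1/PS0)
  lvl2: tbl 0x3C, slot 8 ⇒ 0x3D007 (P1/RW1/US1/PS0)
  ⇒ phys 0x3D089  [3 reads]
#4 VA=0x6C1A0714B (r,kernel):
  lvl0: tbl 0x23, slot 27 ⇒ 0x3F007 (P1/RW1/US1/PS0)
  lvl1: tbl 0x3F, slot 13 ⇒ 0x42007 (P1/RW1/US1/PS0)
  lvl2: tbl 0x42, slot 7 ⇒ 0x44007 (P1/RW1/US1/PS0)
  ⇒ phys 0x4414B  [3 reads]
#5 VA=0x603E1E178 (r,kernel):
  lvl0: tbl 0x23, slot 24 ⇒ 0x46007 (P1/RW1/US1/PS0)
  lvl1: tbl 0x46, slot 31 ⇒ 0x4A007 (P1/RW1/US1/PS0)
  lvl2: tbl 0x4A, slot 30 ⇒ 0x4E007 (P1/RW1/US1/PS0)
  ⇒ phys 0x4E178  [3 reads]

TLB: [["0x1C1A1F", "0x27"], ["0x783012", "0x2D"], ["0x203A0C", "0x36"], ["0x4C0808", "0x3D"], ["0x6C1A07", "0x44"], ["0x603E1E", "0x4E"]]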